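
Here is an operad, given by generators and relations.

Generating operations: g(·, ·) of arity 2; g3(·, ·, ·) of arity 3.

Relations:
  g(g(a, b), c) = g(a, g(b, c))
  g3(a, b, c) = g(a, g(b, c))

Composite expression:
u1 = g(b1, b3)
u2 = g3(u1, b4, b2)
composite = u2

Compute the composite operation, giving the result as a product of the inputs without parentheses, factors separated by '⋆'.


b1 ⋆ b3 ⋆ b4 ⋆ b2

Key point: g3 is associative — brackets drop, the b-order remains.
g(b1, b3) linearizes to b1 ⋆ b3
g3(g(b1, b3), b4, b2) linearizes to b1 ⋆ b3 ⋆ b4 ⋆ b2


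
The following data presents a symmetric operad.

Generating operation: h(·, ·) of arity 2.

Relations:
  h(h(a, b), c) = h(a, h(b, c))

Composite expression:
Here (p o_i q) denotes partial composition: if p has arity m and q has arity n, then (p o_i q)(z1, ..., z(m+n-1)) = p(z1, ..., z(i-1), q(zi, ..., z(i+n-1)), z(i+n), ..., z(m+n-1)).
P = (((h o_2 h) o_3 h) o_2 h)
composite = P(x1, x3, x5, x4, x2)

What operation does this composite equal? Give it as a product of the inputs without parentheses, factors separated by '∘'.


The h-tree's shape is irrelevant; the x-reading-order decides.
h(x3, x5) reduces to x3 ∘ x5
h(x4, x2) reduces to x4 ∘ x2
h(h(x3, x5), h(x4, x2)) reduces to x3 ∘ x5 ∘ x4 ∘ x2
h(x1, h(h(x3, x5), h(x4, x2))) reduces to x1 ∘ x3 ∘ x5 ∘ x4 ∘ x2

x1 ∘ x3 ∘ x5 ∘ x4 ∘ x2


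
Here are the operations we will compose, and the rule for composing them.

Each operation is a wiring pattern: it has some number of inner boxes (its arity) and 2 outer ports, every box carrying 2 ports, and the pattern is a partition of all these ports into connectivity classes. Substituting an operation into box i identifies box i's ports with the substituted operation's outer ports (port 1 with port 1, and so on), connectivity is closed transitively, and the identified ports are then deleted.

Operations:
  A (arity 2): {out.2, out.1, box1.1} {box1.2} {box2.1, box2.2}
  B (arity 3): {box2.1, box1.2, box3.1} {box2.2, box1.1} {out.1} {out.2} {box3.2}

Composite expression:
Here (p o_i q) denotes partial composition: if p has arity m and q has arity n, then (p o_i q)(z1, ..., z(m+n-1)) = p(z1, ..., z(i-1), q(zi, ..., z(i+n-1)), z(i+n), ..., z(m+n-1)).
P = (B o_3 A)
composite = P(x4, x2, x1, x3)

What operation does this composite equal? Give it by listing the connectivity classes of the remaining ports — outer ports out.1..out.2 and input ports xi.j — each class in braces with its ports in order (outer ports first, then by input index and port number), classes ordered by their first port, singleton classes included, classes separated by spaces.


Treat the ports identified at B as solder joints: merge, then drop.
the subtree at A composes to {out.1, out.2, x1.1} {x1.2} {x3.1, x3.2} on (x1, x3); out.j = own outer ports
the subtree at B composes to {out.1} {out.2} {x1.1, x2.1, x4.2} {x1.2} {x2.2, x4.1} {x3.1, x3.2} on (x4, x2, x1, x3); out.j = own outer ports

{out.1} {out.2} {x1.1, x2.1, x4.2} {x1.2} {x2.2, x4.1} {x3.1, x3.2}


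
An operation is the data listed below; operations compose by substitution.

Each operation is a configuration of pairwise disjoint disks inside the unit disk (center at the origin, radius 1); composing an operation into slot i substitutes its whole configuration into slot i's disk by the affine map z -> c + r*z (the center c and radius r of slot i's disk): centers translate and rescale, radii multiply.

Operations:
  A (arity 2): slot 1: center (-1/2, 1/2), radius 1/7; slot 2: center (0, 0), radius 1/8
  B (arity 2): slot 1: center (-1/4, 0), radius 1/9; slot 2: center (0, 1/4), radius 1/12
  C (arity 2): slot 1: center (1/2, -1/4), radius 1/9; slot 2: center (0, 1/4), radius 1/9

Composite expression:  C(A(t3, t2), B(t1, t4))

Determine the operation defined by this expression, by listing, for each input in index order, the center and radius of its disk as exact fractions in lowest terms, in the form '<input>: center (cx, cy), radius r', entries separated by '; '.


t1: center (-1/36, 1/4), radius 1/81; t2: center (1/2, -1/4), radius 1/72; t3: center (4/9, -7/36), radius 1/63; t4: center (0, 5/18), radius 1/108

Nesting under C composes maps z -> c + r*z down each t-path.
input t3: composing its 2 substitution steps yields center (4/9, -7/36), radius 1/63
input t2: composing its 2 substitution steps yields center (1/2, -1/4), radius 1/72
input t1: composing its 2 substitution steps yields center (-1/36, 1/4), radius 1/81
input t4: composing its 2 substitution steps yields center (0, 5/18), radius 1/108


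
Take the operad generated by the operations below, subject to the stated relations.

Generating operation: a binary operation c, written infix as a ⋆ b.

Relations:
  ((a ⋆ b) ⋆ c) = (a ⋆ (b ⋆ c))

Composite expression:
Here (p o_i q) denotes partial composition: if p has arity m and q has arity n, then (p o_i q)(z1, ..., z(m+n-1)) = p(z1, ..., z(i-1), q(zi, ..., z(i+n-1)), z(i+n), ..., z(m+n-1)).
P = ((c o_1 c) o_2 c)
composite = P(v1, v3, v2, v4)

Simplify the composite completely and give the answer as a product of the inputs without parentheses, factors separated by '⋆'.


v1 ⋆ v3 ⋆ v2 ⋆ v4


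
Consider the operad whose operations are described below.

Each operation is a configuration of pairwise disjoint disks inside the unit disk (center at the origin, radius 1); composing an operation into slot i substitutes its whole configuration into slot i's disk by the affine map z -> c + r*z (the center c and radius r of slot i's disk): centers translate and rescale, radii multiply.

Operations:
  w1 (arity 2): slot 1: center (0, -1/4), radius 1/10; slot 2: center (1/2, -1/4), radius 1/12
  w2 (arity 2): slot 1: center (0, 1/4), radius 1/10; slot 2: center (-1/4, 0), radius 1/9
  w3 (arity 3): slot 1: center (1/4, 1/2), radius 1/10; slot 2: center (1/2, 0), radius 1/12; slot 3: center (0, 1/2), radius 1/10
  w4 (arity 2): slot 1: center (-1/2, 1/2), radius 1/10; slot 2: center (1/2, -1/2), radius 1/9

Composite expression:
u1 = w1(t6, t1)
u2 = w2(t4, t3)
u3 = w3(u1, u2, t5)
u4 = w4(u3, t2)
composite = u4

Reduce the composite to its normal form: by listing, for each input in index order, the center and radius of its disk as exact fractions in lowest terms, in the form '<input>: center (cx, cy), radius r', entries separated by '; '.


t1: center (-47/100, 219/400), radius 1/1200; t2: center (1/2, -1/2), radius 1/9; t3: center (-217/480, 1/2), radius 1/1080; t4: center (-9/20, 241/480), radius 1/1200; t5: center (-1/2, 11/20), radius 1/100; t6: center (-19/40, 219/400), radius 1/1000

Each t-disk chains the slot maps above it in w4; radii multiply.
tracing t6 down its 3-map path: center (-19/40, 219/400), radius 1/1000
tracing t1 down its 3-map path: center (-47/100, 219/400), radius 1/1200
tracing t4 down its 3-map path: center (-9/20, 241/480), radius 1/1200
tracing t3 down its 3-map path: center (-217/480, 1/2), radius 1/1080
tracing t5 down its 2-map path: center (-1/2, 11/20), radius 1/100
tracing t2 down its 1-map path: center (1/2, -1/2), radius 1/9


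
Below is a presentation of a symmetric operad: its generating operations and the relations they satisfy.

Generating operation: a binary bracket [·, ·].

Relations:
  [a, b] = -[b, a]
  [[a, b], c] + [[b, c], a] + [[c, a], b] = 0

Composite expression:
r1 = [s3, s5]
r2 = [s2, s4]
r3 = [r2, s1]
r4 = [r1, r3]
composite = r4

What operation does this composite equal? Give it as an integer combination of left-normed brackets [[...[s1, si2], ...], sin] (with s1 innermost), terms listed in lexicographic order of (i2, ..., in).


In the tensor algebra, words opening s1 carry the s1-anchored form.
Composite bracket: [[s3, s5], [[s2, s4], s1]]
Each bracket splits as ab - ba, giving 16 signed words (2^4 = 16).
Keep just the words that open with s1:
  sign of s1s2s4s3s5 is +1, so it contributes +[[[[s1, s2], s4], s3], s5]
  sign of s1s2s4s5s3 is -1, so it contributes -[[[[s1, s2], s4], s5], s3]
  sign of s1s4s2s3s5 is -1, so it contributes -[[[[s1, s4], s2], s3], s5]
  sign of s1s4s2s5s3 is +1, so it contributes +[[[[s1, s4], s2], s5], s3]

[[[[s1, s2], s4], s3], s5] - [[[[s1, s2], s4], s5], s3] - [[[[s1, s4], s2], s3], s5] + [[[[s1, s4], s2], s5], s3]


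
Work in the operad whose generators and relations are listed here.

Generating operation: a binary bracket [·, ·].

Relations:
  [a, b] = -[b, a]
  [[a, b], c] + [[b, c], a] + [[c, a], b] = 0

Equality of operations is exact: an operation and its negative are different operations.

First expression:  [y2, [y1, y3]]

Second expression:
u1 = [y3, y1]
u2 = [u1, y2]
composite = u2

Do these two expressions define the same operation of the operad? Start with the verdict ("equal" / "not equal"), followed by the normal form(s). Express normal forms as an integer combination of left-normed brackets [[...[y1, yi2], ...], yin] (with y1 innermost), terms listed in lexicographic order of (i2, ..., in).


Reducing the first expression gives -[[y1, y3], y2]
Reducing the second expression gives -[[y1, y3], y2]
Both agree, so they are equal.

equal; both compose to -[[y1, y3], y2]


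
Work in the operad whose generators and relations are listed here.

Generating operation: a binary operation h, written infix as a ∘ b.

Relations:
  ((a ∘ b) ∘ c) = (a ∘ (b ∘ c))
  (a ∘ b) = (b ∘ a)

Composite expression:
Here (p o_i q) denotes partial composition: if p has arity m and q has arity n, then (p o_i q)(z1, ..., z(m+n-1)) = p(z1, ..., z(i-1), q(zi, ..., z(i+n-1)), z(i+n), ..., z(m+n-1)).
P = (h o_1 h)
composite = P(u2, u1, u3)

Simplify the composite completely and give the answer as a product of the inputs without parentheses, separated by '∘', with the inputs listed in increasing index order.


u1 ∘ u2 ∘ u3

Key point: h commutes, so take the u-inputs in any fixed order.
(u2 ∘ u1) flattens to u2 ∘ u1
((u2 ∘ u1) ∘ u3) flattens to u2 ∘ u1 ∘ u3
sorting the factors by input index: u1 ∘ u2 ∘ u3


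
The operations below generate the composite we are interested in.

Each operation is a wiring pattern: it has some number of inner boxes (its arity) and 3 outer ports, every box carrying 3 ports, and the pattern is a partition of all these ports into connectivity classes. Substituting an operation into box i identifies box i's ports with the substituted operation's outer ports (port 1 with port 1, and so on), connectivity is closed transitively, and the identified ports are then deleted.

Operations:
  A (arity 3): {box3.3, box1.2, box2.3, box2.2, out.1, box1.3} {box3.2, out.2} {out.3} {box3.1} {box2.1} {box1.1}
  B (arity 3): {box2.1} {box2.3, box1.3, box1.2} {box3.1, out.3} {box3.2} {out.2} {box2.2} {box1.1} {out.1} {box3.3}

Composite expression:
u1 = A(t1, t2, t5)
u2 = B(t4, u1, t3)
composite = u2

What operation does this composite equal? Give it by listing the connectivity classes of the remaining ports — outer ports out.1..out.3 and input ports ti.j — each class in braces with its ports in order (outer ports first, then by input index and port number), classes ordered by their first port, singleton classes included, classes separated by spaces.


After gluing at B, chains via deleted ports link the t-ports.
stage A: inputs (t1, t2, t5), connectivity {out.1, t1.2, t1.3, t2.2, t2.3, t5.3} {out.2, t5.2} {out.3} {t1.1} {t2.1} {t5.1}, out.j its boundary
stage B: inputs (t4, t1, t2, t5, t3), connectivity {out.1} {out.2} {out.3, t3.1} {t1.1} {t1.2, t1.3, t2.2, t2.3, t5.3} {t2.1} {t3.2} {t3.3} {t4.1} {t4.2, t4.3} {t5.1} {t5.2}, out.j its boundary

{out.1} {out.2} {out.3, t3.1} {t1.1} {t1.2, t1.3, t2.2, t2.3, t5.3} {t2.1} {t3.2} {t3.3} {t4.1} {t4.2, t4.3} {t5.1} {t5.2}


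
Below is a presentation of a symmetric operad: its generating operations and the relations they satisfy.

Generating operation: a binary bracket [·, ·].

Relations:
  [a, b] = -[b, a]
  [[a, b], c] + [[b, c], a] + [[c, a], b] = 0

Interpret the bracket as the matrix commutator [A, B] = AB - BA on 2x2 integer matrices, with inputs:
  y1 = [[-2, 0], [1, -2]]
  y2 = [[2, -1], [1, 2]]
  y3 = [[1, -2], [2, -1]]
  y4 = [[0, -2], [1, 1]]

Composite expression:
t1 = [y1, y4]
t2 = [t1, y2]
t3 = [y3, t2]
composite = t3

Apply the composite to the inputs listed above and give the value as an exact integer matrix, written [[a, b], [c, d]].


[[16, -12], [4, -16]]

[y1, y4] = [[2, 0], [-1, -2]]
[[y1, y4], y2] = [[-1, -4], [-4, 1]]
[y3, [[y1, y4], y2]] = [[16, -12], [4, -16]]


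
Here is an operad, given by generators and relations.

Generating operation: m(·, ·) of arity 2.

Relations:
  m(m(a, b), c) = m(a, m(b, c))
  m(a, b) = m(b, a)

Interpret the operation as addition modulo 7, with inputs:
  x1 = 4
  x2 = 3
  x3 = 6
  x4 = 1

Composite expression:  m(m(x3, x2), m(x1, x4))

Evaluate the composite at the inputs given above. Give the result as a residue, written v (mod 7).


m(x3, x2) = 2
m(x1, x4) = 5
m(m(x3, x2), m(x1, x4)) = 0

0 (mod 7)


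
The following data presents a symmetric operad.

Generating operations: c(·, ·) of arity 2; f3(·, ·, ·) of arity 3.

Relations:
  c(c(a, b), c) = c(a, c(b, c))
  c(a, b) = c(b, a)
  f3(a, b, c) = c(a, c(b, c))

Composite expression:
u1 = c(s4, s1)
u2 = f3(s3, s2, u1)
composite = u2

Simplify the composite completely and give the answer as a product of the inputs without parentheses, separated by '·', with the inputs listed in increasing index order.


s1 · s2 · s3 · s4

Any arrangement under f3 is one operation, so sort the s-inputs.
c(s4, s1) reduces to s4 · s1
f3(s3, s2, c(s4, s1)) reduces to s3 · s2 · s4 · s1
the factors in increasing index order: s1 · s2 · s3 · s4


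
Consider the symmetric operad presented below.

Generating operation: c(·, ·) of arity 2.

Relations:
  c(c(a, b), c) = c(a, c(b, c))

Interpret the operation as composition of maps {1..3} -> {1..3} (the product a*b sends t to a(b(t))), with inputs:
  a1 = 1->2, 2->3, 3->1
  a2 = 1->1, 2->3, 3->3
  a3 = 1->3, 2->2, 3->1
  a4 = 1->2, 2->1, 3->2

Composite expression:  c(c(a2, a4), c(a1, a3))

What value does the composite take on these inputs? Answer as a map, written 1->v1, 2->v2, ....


1->3, 2->3, 3->1

c(a2, a4) = 1->3, 2->1, 3->3
c(a1, a3) = 1->1, 2->3, 3->2
c(c(a2, a4), c(a1, a3)) = 1->3, 2->3, 3->1


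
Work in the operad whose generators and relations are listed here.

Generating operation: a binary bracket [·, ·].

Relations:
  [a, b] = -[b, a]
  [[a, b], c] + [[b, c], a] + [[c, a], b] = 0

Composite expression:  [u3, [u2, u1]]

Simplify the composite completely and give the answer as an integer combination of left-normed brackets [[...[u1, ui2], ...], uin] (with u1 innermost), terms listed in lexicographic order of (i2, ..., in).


[[u1, u2], u3]


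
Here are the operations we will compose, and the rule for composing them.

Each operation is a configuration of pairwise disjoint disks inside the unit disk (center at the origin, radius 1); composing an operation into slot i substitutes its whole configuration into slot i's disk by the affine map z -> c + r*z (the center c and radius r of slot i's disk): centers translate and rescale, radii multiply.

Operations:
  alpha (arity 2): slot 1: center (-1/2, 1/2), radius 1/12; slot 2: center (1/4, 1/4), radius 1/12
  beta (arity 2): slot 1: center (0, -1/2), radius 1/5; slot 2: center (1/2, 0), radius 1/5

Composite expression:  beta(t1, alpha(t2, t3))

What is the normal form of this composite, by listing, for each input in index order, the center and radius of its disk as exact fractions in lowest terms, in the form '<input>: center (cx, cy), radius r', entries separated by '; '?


t1: center (0, -1/2), radius 1/5; t2: center (2/5, 1/10), radius 1/60; t3: center (11/20, 1/20), radius 1/60


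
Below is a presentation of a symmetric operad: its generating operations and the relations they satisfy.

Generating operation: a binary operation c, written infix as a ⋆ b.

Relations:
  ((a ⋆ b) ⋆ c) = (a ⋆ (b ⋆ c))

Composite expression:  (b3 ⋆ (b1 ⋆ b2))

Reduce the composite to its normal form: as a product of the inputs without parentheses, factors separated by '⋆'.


Under associativity of c, the answer is the b's in reading order.
(b1 ⋆ b2) spells out as b1 ⋆ b2
(b3 ⋆ (b1 ⋆ b2)) spells out as b3 ⋆ b1 ⋆ b2

b3 ⋆ b1 ⋆ b2


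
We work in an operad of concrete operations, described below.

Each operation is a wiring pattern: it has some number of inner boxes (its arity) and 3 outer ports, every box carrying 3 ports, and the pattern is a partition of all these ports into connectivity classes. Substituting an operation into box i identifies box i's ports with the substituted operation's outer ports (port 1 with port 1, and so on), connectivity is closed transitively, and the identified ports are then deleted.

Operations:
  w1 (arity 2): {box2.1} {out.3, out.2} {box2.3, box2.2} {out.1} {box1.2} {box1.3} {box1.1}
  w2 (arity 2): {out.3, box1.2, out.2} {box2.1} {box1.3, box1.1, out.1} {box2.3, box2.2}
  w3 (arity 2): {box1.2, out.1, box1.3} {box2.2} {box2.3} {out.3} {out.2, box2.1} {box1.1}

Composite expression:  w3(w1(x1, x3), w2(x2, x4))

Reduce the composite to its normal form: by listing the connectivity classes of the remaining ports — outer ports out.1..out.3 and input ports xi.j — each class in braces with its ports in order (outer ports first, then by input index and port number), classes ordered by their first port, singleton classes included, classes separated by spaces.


Two ports join when wires chain via w3-identified ports.
composing w1 on (x1, x3), with out.j its own outer ports: {out.1} {out.2, out.3} {x1.1} {x1.2} {x1.3} {x3.1} {x3.2, x3.3}
composing w2 on (x2, x4), with out.j its own outer ports: {out.1, x2.1, x2.3} {out.2, out.3, x2.2} {x4.1} {x4.2, x4.3}
composing w3 on (x1, x3, x2, x4), with out.j its own outer ports: {out.1} {out.2, x2.1, x2.3} {out.3} {x1.1} {x1.2} {x1.3} {x2.2} {x3.1} {x3.2, x3.3} {x4.1} {x4.2, x4.3}

{out.1} {out.2, x2.1, x2.3} {out.3} {x1.1} {x1.2} {x1.3} {x2.2} {x3.1} {x3.2, x3.3} {x4.1} {x4.2, x4.3}


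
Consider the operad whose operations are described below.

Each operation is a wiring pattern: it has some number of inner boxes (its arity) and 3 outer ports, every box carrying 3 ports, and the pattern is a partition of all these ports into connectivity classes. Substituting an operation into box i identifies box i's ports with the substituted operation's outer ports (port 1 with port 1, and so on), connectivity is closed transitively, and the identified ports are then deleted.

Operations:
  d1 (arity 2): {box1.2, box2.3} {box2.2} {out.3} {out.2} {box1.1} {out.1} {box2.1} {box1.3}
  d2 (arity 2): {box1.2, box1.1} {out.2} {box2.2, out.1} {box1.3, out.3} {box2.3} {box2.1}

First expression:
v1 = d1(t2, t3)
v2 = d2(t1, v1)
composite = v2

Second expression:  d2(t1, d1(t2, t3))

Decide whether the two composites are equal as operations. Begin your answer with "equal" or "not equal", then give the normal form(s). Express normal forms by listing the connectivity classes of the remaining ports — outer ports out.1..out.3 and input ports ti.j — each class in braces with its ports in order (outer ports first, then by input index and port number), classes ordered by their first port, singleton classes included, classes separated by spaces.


equal; both compose to {out.1} {out.2} {out.3, t1.3} {t1.1, t1.2} {t2.1} {t2.2, t3.3} {t2.3} {t3.1} {t3.2}

The first composite normalizes to {out.1} {out.2} {out.3, t1.3} {t1.1, t1.2} {t2.1} {t2.2, t3.3} {t2.3} {t3.1} {t3.2}
The second composite normalizes to {out.1} {out.2} {out.3, t1.3} {t1.1, t1.2} {t2.1} {t2.2, t3.3} {t2.3} {t3.1} {t3.2}
One common form — equal.


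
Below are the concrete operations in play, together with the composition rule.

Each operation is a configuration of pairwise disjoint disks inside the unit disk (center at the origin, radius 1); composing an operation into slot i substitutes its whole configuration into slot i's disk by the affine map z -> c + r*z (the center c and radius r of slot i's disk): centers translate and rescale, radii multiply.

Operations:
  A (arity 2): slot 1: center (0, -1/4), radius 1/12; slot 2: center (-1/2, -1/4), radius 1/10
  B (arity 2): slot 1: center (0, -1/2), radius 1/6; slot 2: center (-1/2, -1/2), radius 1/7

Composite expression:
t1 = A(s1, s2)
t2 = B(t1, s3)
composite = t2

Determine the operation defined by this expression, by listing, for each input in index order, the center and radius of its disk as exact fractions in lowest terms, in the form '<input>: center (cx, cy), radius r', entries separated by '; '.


Each s-disk chains the slot maps above it in B; radii multiply.
tracing s1 down its 2-map path: center (0, -13/24), radius 1/72
tracing s2 down its 2-map path: center (-1/12, -13/24), radius 1/60
tracing s3 down its 1-map path: center (-1/2, -1/2), radius 1/7

s1: center (0, -13/24), radius 1/72; s2: center (-1/12, -13/24), radius 1/60; s3: center (-1/2, -1/2), radius 1/7


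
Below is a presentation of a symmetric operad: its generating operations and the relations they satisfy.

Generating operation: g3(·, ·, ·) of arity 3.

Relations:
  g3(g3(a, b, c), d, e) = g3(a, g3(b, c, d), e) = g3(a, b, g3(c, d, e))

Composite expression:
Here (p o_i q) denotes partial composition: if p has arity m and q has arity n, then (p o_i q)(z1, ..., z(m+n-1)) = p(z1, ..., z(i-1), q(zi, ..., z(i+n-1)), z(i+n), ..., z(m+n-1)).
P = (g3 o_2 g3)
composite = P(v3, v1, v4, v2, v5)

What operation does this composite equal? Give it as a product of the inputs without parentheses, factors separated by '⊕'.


Every regrouping of g3 is equal, so read the v-inputs in written order.
g3(v1, v4, v2) unparenthesizes to v1 ⊕ v4 ⊕ v2
g3(v3, g3(v1, v4, v2), v5) unparenthesizes to v3 ⊕ v1 ⊕ v4 ⊕ v2 ⊕ v5

v3 ⊕ v1 ⊕ v4 ⊕ v2 ⊕ v5


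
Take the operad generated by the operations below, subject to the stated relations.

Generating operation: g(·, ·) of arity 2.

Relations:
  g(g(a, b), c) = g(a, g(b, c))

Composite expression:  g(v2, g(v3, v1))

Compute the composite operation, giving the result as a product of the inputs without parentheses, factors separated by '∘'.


Every regrouping of g is equal, so read the v-inputs in written order.
g(v3, v1) reduces to v3 ∘ v1
g(v2, g(v3, v1)) reduces to v2 ∘ v3 ∘ v1

v2 ∘ v3 ∘ v1


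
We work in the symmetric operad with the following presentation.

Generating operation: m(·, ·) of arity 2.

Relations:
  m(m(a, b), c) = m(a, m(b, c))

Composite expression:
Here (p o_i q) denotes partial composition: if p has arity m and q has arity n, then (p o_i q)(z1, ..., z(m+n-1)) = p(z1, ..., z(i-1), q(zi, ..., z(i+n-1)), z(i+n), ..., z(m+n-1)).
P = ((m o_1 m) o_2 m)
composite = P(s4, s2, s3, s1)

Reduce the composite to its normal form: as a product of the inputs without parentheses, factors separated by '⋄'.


Under associativity of m, the answer is the s's in reading order.
m(s2, s3) spells out as s2 ⋄ s3
m(s4, m(s2, s3)) spells out as s4 ⋄ s2 ⋄ s3
m(m(s4, m(s2, s3)), s1) spells out as s4 ⋄ s2 ⋄ s3 ⋄ s1

s4 ⋄ s2 ⋄ s3 ⋄ s1


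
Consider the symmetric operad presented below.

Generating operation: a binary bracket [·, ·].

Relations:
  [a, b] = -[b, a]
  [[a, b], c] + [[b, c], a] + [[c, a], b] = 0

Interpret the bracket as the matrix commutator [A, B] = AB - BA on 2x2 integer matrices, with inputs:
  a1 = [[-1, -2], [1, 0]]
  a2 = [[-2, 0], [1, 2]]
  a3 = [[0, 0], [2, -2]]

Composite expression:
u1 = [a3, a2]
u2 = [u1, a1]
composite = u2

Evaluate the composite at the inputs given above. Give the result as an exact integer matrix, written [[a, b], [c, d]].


[a3, a2] = [[0, 0], [-10, 0]]
[[a3, a2], a1] = [[-20, 0], [10, 20]]

[[-20, 0], [10, 20]]


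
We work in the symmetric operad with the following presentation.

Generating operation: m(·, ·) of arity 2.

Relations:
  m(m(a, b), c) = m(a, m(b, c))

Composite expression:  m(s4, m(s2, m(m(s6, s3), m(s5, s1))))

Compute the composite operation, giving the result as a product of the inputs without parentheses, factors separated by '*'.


Associativity of m dissolves the nesting; only the s-input order survives.
m(s6, s3) collapses to s6 * s3
m(s5, s1) collapses to s5 * s1
m(m(s6, s3), m(s5, s1)) collapses to s6 * s3 * s5 * s1
m(s2, m(m(s6, s3), m(s5, s1))) collapses to s2 * s6 * s3 * s5 * s1
m(s4, m(s2, m(m(s6, s3), m(s5, s1)))) collapses to s4 * s2 * s6 * s3 * s5 * s1

s4 * s2 * s6 * s3 * s5 * s1


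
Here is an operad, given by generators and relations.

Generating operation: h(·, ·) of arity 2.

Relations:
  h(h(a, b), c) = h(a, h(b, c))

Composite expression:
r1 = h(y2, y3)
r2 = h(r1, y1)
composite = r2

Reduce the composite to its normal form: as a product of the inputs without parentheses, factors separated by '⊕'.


Key point: h is associative — brackets drop, the y-order remains.
h(y2, y3) linearizes to y2 ⊕ y3
h(h(y2, y3), y1) linearizes to y2 ⊕ y3 ⊕ y1

y2 ⊕ y3 ⊕ y1


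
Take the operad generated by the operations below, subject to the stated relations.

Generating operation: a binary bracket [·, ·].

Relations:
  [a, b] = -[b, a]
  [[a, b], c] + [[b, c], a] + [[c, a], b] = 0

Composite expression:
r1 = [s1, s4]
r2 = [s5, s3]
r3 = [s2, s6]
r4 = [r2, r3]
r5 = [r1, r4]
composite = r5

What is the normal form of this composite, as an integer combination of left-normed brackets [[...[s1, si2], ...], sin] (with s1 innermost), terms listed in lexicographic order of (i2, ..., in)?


[[[[[s1, s4], s2], s6], s3], s5] - [[[[[s1, s4], s2], s6], s5], s3] - [[[[[s1, s4], s3], s5], s2], s6] + [[[[[s1, s4], s3], s5], s6], s2] + [[[[[s1, s4], s5], s3], s2], s6] - [[[[[s1, s4], s5], s3], s6], s2] - [[[[[s1, s4], s6], s2], s3], s5] + [[[[[s1, s4], s6], s2], s5], s3]

Left-normed coefficients sit on the s1-initial expansion words.
Composite bracket: [[s1, s4], [[s5, s3], [s2, s6]]]
The bracket unfolds into 32 signed words via [a, b] = ab - ba (2^5 = 32).
The s1-initial words carry the normal form:
  s1s4s2s6s3s5 appears with sign +1, giving the term +[[[[[s1, s4], s2], s6], s3], s5]
  s1s4s2s6s5s3 appears with sign -1, giving the term -[[[[[s1, s4], s2], s6], s5], s3]
  s1s4s3s5s2s6 appears with sign -1, giving the term -[[[[[s1, s4], s3], s5], s2], s6]
  s1s4s3s5s6s2 appears with sign +1, giving the term +[[[[[s1, s4], s3], s5], s6], s2]
  s1s4s5s3s2s6 appears with sign +1, giving the term +[[[[[s1, s4], s5], s3], s2], s6]
  s1s4s5s3s6s2 appears with sign -1, giving the term -[[[[[s1, s4], s5], s3], s6], s2]
  s1s4s6s2s3s5 appears with sign -1, giving the term -[[[[[s1, s4], s6], s2], s3], s5]
  s1s4s6s2s5s3 appears with sign +1, giving the term +[[[[[s1, s4], s6], s2], s5], s3]


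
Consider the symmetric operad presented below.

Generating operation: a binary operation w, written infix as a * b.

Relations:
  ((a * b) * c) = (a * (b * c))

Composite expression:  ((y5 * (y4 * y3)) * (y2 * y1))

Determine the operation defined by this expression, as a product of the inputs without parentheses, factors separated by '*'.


y5 * y4 * y3 * y2 * y1

All parenthesizations of w agree; list the y-inputs left to right.
(y4 * y3) collapses to y4 * y3
(y5 * (y4 * y3)) collapses to y5 * y4 * y3
(y2 * y1) collapses to y2 * y1
((y5 * (y4 * y3)) * (y2 * y1)) collapses to y5 * y4 * y3 * y2 * y1


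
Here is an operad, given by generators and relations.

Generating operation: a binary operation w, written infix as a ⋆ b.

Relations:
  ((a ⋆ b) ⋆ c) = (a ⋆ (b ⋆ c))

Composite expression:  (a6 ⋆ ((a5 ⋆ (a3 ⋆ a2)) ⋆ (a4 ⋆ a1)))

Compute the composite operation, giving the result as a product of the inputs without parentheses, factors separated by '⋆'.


Every regrouping of w is equal, so read the a-inputs in written order.
(a3 ⋆ a2) spells out as a3 ⋆ a2
(a5 ⋆ (a3 ⋆ a2)) spells out as a5 ⋆ a3 ⋆ a2
(a4 ⋆ a1) spells out as a4 ⋆ a1
((a5 ⋆ (a3 ⋆ a2)) ⋆ (a4 ⋆ a1)) spells out as a5 ⋆ a3 ⋆ a2 ⋆ a4 ⋆ a1
(a6 ⋆ ((a5 ⋆ (a3 ⋆ a2)) ⋆ (a4 ⋆ a1))) spells out as a6 ⋆ a5 ⋆ a3 ⋆ a2 ⋆ a4 ⋆ a1

a6 ⋆ a5 ⋆ a3 ⋆ a2 ⋆ a4 ⋆ a1


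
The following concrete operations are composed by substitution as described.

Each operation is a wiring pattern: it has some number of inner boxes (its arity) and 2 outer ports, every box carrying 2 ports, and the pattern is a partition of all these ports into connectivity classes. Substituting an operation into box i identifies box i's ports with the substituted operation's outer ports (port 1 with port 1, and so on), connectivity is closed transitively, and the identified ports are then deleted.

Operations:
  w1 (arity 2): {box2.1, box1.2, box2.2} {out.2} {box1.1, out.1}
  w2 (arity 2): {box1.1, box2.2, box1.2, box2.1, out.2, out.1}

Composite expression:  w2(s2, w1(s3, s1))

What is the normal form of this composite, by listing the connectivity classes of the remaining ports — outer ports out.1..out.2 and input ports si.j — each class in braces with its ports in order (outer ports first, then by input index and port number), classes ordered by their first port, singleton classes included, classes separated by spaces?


Two ports join when wires chain via w2-identified ports.
after w1, the pattern on (s3, s1) reads {out.1, s3.1} {out.2} {s1.1, s1.2, s3.2} (out.j = its outer ports)
after w2, the pattern on (s2, s3, s1) reads {out.1, out.2, s2.1, s2.2, s3.1} {s1.1, s1.2, s3.2} (out.j = its outer ports)

{out.1, out.2, s2.1, s2.2, s3.1} {s1.1, s1.2, s3.2}


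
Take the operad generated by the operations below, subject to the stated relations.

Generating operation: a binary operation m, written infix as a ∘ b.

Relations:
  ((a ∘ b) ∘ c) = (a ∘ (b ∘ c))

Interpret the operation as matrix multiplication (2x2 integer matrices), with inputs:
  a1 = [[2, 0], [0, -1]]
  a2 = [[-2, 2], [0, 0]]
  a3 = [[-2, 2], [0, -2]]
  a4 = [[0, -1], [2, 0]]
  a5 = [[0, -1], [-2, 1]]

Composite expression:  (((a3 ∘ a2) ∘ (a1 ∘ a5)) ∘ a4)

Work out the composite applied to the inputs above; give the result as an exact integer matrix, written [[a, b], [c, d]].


(a3 ∘ a2) = [[4, -4], [0, 0]]
(a1 ∘ a5) = [[0, -2], [2, -1]]
((a3 ∘ a2) ∘ (a1 ∘ a5)) = [[-8, -4], [0, 0]]
(((a3 ∘ a2) ∘ (a1 ∘ a5)) ∘ a4) = [[-8, 8], [0, 0]]

[[-8, 8], [0, 0]]


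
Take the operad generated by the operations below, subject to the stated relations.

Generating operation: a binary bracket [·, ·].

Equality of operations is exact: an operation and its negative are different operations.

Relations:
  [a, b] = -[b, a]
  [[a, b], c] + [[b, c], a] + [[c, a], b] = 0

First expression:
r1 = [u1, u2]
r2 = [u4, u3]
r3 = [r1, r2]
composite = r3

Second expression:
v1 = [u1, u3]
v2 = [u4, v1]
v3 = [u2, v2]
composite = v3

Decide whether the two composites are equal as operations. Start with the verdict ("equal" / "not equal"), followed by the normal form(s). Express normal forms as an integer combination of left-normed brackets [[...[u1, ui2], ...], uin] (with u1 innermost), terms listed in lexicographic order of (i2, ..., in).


Reducing the first expression gives -[[[u1, u2], u3], u4] + [[[u1, u2], u4], u3]
Reducing the second expression gives [[[u1, u3], u4], u2]
Distinct normal forms: not equal.

not equal; first: -[[[u1, u2], u3], u4] + [[[u1, u2], u4], u3]; second: [[[u1, u3], u4], u2]


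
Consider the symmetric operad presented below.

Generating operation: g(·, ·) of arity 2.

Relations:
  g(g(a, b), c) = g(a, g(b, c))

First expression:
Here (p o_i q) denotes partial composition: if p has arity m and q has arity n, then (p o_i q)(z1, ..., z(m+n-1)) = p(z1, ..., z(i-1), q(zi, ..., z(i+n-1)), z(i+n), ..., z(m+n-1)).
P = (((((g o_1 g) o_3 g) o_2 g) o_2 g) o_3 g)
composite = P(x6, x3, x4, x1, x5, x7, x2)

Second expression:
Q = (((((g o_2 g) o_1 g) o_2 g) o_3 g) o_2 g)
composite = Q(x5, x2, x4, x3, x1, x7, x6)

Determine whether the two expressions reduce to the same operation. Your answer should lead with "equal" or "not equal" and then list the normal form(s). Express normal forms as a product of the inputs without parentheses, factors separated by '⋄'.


not equal: they reduce to x6 ⋄ x3 ⋄ x4 ⋄ x1 ⋄ x5 ⋄ x7 ⋄ x2 and x5 ⋄ x2 ⋄ x4 ⋄ x3 ⋄ x1 ⋄ x7 ⋄ x6

In normal form, the first expression is x6 ⋄ x3 ⋄ x4 ⋄ x1 ⋄ x5 ⋄ x7 ⋄ x2
In normal form, the second expression is x5 ⋄ x2 ⋄ x4 ⋄ x3 ⋄ x1 ⋄ x7 ⋄ x6
They disagree, so not equal.


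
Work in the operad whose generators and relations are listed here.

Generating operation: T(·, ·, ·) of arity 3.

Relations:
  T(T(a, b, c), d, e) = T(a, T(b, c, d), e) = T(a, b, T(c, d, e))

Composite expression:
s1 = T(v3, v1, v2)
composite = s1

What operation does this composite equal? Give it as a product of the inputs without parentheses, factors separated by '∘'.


All parenthesizations of T agree; list the v-inputs left to right.
T(v3, v1, v2) collapses to v3 ∘ v1 ∘ v2

v3 ∘ v1 ∘ v2


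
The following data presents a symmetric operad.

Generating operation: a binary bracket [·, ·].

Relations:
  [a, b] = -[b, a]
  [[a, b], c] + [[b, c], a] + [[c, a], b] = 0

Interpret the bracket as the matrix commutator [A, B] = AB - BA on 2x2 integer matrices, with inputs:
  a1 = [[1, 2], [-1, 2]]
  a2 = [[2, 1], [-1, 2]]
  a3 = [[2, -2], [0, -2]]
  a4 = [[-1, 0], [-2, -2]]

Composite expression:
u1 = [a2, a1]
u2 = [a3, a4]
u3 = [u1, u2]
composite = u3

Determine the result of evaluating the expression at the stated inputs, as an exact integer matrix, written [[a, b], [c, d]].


[[6, -4], [-8, -6]]

[a2, a1] = [[1, 1], [1, -1]]
[a3, a4] = [[4, 2], [8, -4]]
[[a2, a1], [a3, a4]] = [[6, -4], [-8, -6]]


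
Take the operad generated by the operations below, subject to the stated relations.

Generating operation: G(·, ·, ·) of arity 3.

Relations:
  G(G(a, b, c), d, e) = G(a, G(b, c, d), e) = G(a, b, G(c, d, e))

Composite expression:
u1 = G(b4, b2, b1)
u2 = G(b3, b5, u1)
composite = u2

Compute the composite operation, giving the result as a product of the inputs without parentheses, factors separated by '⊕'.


b3 ⊕ b5 ⊕ b4 ⊕ b2 ⊕ b1

The G-tree's shape is irrelevant; the b-reading-order decides.
G(b4, b2, b1) flattens to b4 ⊕ b2 ⊕ b1
G(b3, b5, G(b4, b2, b1)) flattens to b3 ⊕ b5 ⊕ b4 ⊕ b2 ⊕ b1


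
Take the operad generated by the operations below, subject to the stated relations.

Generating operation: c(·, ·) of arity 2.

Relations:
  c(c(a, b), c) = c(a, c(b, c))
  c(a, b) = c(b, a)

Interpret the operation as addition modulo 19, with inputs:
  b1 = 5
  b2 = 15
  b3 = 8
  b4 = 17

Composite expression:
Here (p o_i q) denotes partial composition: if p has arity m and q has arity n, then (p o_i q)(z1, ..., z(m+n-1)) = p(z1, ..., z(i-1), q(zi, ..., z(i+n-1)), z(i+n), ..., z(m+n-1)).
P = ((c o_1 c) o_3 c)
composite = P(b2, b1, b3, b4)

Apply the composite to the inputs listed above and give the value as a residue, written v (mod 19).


7 (mod 19)

c(b2, b1) = 1
c(b3, b4) = 6
c(c(b2, b1), c(b3, b4)) = 7


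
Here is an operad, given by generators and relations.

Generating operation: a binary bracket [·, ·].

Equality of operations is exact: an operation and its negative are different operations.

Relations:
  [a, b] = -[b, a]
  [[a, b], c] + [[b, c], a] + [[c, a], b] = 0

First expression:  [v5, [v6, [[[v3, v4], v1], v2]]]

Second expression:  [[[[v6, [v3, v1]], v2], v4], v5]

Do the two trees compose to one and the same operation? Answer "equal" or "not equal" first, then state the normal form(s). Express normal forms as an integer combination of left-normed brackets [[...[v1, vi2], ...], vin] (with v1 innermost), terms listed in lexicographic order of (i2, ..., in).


not equal; the first gives -[[[[[v1, v3], v4], v2], v6], v5] + [[[[[v1, v4], v3], v2], v6], v5] and the second [[[[[v1, v3], v6], v2], v4], v5]

Reducing the first expression gives -[[[[[v1, v3], v4], v2], v6], v5] + [[[[[v1, v4], v3], v2], v6], v5]
Reducing the second expression gives [[[[[v1, v3], v6], v2], v4], v5]
Different reductions; not equal.


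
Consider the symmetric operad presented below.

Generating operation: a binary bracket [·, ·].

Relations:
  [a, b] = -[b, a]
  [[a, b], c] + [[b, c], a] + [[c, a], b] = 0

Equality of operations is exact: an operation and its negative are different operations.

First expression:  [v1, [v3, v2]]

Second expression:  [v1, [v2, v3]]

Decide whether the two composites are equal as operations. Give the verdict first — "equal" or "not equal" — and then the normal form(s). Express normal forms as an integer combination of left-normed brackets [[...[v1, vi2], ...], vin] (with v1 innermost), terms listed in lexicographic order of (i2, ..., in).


not equal; first: -[[v1, v2], v3] + [[v1, v3], v2]; second: [[v1, v2], v3] - [[v1, v3], v2]

The first expression reduces to -[[v1, v2], v3] + [[v1, v3], v2]
The second expression reduces to [[v1, v2], v3] - [[v1, v3], v2]
The normal forms differ: not equal.


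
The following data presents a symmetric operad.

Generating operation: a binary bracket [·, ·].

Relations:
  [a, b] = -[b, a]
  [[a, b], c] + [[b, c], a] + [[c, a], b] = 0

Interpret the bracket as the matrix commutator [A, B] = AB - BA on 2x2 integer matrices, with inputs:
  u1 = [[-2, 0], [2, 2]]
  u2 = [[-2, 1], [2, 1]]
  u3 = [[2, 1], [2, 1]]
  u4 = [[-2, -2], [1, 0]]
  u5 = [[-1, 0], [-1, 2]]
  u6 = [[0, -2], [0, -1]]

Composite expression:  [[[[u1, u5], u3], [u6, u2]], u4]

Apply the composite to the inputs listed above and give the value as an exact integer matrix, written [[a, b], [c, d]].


[[140, 0], [-140, -140]]

[u1, u5] = [[0, 0], [-10, 0]]
[[u1, u5], u3] = [[10, 0], [-10, -10]]
[u6, u2] = [[-4, -5], [-2, 4]]
[[[u1, u5], u3], [u6, u2]] = [[-50, -100], [120, 50]]
[[[[u1, u5], u3], [u6, u2]], u4] = [[140, 0], [-140, -140]]


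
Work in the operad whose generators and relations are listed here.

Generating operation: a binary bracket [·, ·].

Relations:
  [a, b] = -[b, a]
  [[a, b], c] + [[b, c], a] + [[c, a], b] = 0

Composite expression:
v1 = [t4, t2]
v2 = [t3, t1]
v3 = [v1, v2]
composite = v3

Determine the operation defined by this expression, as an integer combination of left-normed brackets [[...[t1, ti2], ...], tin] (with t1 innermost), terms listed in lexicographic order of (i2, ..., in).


-[[[t1, t3], t2], t4] + [[[t1, t3], t4], t2]

Antisymmetry and Jacobi reduce to t1-anchored left-normed brackets.
Composite bracket: [[t4, t2], [t3, t1]]
Each bracket splits as ab - ba, giving 8 signed words (2^3 = 8).
Collect the words opening with t1:
  from t1t3t2t4, sign -1: term -[[[t1, t3], t2], t4]
  from t1t3t4t2, sign +1: term +[[[t1, t3], t4], t2]


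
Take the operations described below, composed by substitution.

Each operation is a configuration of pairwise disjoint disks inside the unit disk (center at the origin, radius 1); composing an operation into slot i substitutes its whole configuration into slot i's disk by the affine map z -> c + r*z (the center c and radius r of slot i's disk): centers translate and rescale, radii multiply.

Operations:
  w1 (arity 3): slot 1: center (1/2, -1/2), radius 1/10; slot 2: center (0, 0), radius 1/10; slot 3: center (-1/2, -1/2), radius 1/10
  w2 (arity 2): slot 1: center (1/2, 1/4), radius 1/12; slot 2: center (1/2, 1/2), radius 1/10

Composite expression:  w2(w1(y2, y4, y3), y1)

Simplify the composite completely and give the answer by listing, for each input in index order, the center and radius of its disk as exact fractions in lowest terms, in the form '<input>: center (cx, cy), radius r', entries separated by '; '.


y1: center (1/2, 1/2), radius 1/10; y2: center (13/24, 5/24), radius 1/120; y3: center (11/24, 5/24), radius 1/120; y4: center (1/2, 1/4), radius 1/120

Each y-disk chains the slot maps above it in w2; radii multiply.
input y2: applying the 2 nested substitutions gives center (13/24, 5/24), radius 1/120
input y4: applying the 2 nested substitutions gives center (1/2, 1/4), radius 1/120
input y3: applying the 2 nested substitutions gives center (11/24, 5/24), radius 1/120
input y1: applying the 1 nested substitution gives center (1/2, 1/2), radius 1/10


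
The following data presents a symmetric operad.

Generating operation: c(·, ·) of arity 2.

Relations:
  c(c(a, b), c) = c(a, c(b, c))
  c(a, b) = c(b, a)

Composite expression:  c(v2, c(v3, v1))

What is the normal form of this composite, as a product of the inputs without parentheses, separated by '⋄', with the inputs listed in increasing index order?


Any arrangement under c is one operation, so sort the v-inputs.
c(v3, v1) linearizes to v3 ⋄ v1
c(v2, c(v3, v1)) linearizes to v2 ⋄ v3 ⋄ v1
sorting the factors by input index: v1 ⋄ v2 ⋄ v3

v1 ⋄ v2 ⋄ v3
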